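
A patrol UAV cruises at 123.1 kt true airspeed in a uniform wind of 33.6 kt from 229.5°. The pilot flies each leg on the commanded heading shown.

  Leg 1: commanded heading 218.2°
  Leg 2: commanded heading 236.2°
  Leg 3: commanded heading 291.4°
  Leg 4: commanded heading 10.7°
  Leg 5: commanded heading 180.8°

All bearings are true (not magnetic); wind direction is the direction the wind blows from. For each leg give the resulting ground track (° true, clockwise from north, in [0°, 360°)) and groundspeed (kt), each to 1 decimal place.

Leg 1: track=214.0°, groundspeed=90.4 kt
Leg 2: track=238.7°, groundspeed=89.8 kt
Leg 3: track=306.8°, groundspeed=111.3 kt
Leg 4: track=18.7°, groundspeed=150.8 kt
Leg 5: track=166.8°, groundspeed=104.0 kt

Leg 1: heading 218.2°; drift -4.2° → track 214.0°, groundspeed 90.4 kt
Leg 2: heading 236.2°; drift +2.5° → track 238.7°, groundspeed 89.8 kt
Leg 3: heading 291.4°; drift +15.4° → track 306.8°, groundspeed 111.3 kt
Leg 4: heading 10.7°; drift +8.0° → track 18.7°, groundspeed 150.8 kt
Leg 5: heading 180.8°; drift -14.0° → track 166.8°, groundspeed 104.0 kt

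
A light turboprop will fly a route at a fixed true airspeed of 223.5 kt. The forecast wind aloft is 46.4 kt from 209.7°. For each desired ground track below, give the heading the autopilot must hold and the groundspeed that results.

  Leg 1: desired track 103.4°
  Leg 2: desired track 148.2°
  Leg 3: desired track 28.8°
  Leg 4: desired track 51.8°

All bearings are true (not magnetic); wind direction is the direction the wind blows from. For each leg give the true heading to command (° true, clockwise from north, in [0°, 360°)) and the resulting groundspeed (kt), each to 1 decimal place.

Leg 1: heading=114.9°, groundspeed=232.0 kt
Leg 2: heading=158.7°, groundspeed=197.6 kt
Leg 3: heading=28.6°, groundspeed=269.9 kt
Leg 4: heading=56.3°, groundspeed=265.8 kt

Leg 1: desired track 103.4°; wind correction +11.5° → command heading 114.9°, groundspeed 232.0 kt
Leg 2: desired track 148.2°; wind correction +10.5° → command heading 158.7°, groundspeed 197.6 kt
Leg 3: desired track 28.8°; wind correction -0.2° → command heading 28.6°, groundspeed 269.9 kt
Leg 4: desired track 51.8°; wind correction +4.5° → command heading 56.3°, groundspeed 265.8 kt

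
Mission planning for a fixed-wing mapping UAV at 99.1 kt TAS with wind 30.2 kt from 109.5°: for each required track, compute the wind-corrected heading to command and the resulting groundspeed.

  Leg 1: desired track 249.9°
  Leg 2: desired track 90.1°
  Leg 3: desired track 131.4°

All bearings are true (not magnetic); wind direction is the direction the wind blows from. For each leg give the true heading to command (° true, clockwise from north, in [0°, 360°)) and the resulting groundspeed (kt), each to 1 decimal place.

Leg 1: desired track 249.9°; wind correction -11.2° → command heading 238.7°, groundspeed 120.5 kt
Leg 2: desired track 90.1°; wind correction +5.8° → command heading 95.9°, groundspeed 70.1 kt
Leg 3: desired track 131.4°; wind correction -6.5° → command heading 124.9°, groundspeed 70.4 kt

Leg 1: heading=238.7°, groundspeed=120.5 kt
Leg 2: heading=95.9°, groundspeed=70.1 kt
Leg 3: heading=124.9°, groundspeed=70.4 kt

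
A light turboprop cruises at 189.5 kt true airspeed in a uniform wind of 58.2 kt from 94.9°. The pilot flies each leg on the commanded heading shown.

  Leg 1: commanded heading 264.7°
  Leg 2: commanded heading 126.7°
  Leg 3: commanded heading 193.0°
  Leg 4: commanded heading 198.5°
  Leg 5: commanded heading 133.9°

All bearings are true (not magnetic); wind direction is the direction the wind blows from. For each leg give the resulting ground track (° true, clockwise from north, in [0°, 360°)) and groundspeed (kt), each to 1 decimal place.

Leg 1: track=267.1°, groundspeed=247.0 kt
Leg 2: track=139.1°, groundspeed=143.4 kt
Leg 3: track=209.2°, groundspeed=205.9 kt
Leg 4: track=214.1°, groundspeed=210.9 kt
Leg 5: track=148.1°, groundspeed=148.8 kt

Leg 1: heading 264.7°; drift +2.4° → track 267.1°, groundspeed 247.0 kt
Leg 2: heading 126.7°; drift +12.4° → track 139.1°, groundspeed 143.4 kt
Leg 3: heading 193.0°; drift +16.2° → track 209.2°, groundspeed 205.9 kt
Leg 4: heading 198.5°; drift +15.6° → track 214.1°, groundspeed 210.9 kt
Leg 5: heading 133.9°; drift +14.2° → track 148.1°, groundspeed 148.8 kt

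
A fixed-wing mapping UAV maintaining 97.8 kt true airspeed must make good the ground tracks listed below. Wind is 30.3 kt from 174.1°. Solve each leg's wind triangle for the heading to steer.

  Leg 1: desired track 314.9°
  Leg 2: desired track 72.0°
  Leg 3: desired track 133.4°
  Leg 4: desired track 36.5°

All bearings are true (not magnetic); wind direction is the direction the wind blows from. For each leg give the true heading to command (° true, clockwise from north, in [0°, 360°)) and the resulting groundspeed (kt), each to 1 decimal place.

Leg 1: desired track 314.9°; wind correction -11.3° → command heading 303.6°, groundspeed 119.4 kt
Leg 2: desired track 72.0°; wind correction +17.6° → command heading 89.6°, groundspeed 99.6 kt
Leg 3: desired track 133.4°; wind correction +11.7° → command heading 145.1°, groundspeed 72.8 kt
Leg 4: desired track 36.5°; wind correction +12.1° → command heading 48.6°, groundspeed 118.0 kt

Leg 1: heading=303.6°, groundspeed=119.4 kt
Leg 2: heading=89.6°, groundspeed=99.6 kt
Leg 3: heading=145.1°, groundspeed=72.8 kt
Leg 4: heading=48.6°, groundspeed=118.0 kt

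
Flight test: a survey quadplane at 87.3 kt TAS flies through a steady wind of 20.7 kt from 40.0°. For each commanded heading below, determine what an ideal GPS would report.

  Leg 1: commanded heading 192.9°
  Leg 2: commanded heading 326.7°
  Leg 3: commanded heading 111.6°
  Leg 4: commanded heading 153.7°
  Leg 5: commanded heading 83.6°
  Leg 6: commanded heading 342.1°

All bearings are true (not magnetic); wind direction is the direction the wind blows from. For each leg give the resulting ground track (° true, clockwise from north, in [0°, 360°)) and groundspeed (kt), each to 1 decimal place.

Leg 1: track=198.0°, groundspeed=106.1 kt
Leg 2: track=313.0°, groundspeed=83.7 kt
Leg 3: track=125.3°, groundspeed=83.1 kt
Leg 4: track=164.9°, groundspeed=97.5 kt
Leg 5: track=94.8°, groundspeed=73.7 kt
Leg 6: track=329.2°, groundspeed=78.3 kt

Leg 1: heading 192.9°; drift +5.1° → track 198.0°, groundspeed 106.1 kt
Leg 2: heading 326.7°; drift -13.7° → track 313.0°, groundspeed 83.7 kt
Leg 3: heading 111.6°; drift +13.7° → track 125.3°, groundspeed 83.1 kt
Leg 4: heading 153.7°; drift +11.2° → track 164.9°, groundspeed 97.5 kt
Leg 5: heading 83.6°; drift +11.2° → track 94.8°, groundspeed 73.7 kt
Leg 6: heading 342.1°; drift -12.9° → track 329.2°, groundspeed 78.3 kt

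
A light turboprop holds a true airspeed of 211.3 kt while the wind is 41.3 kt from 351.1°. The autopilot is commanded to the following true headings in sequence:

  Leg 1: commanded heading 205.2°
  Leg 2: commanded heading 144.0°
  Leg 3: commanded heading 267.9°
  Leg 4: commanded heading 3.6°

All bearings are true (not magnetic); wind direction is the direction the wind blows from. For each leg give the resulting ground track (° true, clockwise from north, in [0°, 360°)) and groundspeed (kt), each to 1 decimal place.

Leg 1: track=199.8°, groundspeed=246.6 kt
Leg 2: track=148.3°, groundspeed=248.8 kt
Leg 3: track=256.7°, groundspeed=210.4 kt
Leg 4: track=6.6°, groundspeed=171.2 kt

Leg 1: heading 205.2°; drift -5.4° → track 199.8°, groundspeed 246.6 kt
Leg 2: heading 144.0°; drift +4.3° → track 148.3°, groundspeed 248.8 kt
Leg 3: heading 267.9°; drift -11.2° → track 256.7°, groundspeed 210.4 kt
Leg 4: heading 3.6°; drift +3.0° → track 6.6°, groundspeed 171.2 kt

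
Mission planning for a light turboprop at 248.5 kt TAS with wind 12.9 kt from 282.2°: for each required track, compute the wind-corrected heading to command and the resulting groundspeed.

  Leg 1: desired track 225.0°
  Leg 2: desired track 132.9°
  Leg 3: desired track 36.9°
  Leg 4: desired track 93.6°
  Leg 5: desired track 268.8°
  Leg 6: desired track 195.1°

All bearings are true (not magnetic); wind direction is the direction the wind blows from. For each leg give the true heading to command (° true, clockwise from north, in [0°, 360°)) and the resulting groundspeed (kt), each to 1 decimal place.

Leg 1: heading=227.5°, groundspeed=241.3 kt
Leg 2: heading=134.4°, groundspeed=259.5 kt
Leg 3: heading=34.2°, groundspeed=253.6 kt
Leg 4: heading=93.2°, groundspeed=261.2 kt
Leg 5: heading=269.5°, groundspeed=235.9 kt
Leg 6: heading=198.1°, groundspeed=247.5 kt

Leg 1: desired track 225.0°; wind correction +2.5° → command heading 227.5°, groundspeed 241.3 kt
Leg 2: desired track 132.9°; wind correction +1.5° → command heading 134.4°, groundspeed 259.5 kt
Leg 3: desired track 36.9°; wind correction -2.7° → command heading 34.2°, groundspeed 253.6 kt
Leg 4: desired track 93.6°; wind correction -0.4° → command heading 93.2°, groundspeed 261.2 kt
Leg 5: desired track 268.8°; wind correction +0.7° → command heading 269.5°, groundspeed 235.9 kt
Leg 6: desired track 195.1°; wind correction +3.0° → command heading 198.1°, groundspeed 247.5 kt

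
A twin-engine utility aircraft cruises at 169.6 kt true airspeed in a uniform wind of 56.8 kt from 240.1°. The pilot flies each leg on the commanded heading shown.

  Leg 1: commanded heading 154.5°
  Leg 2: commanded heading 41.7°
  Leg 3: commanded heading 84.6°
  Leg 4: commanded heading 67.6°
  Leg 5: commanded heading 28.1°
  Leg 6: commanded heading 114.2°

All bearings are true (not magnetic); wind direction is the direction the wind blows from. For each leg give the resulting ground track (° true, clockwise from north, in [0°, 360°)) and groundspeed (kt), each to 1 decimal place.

Leg 1: track=135.6°, groundspeed=174.7 kt
Leg 2: track=46.3°, groundspeed=224.2 kt
Leg 3: track=78.5°, groundspeed=222.5 kt
Leg 4: track=65.7°, groundspeed=226.0 kt
Leg 5: track=36.0°, groundspeed=219.8 kt
Leg 6: track=101.4°, groundspeed=208.1 kt

Leg 1: heading 154.5°; drift -18.9° → track 135.6°, groundspeed 174.7 kt
Leg 2: heading 41.7°; drift +4.6° → track 46.3°, groundspeed 224.2 kt
Leg 3: heading 84.6°; drift -6.1° → track 78.5°, groundspeed 222.5 kt
Leg 4: heading 67.6°; drift -1.9° → track 65.7°, groundspeed 226.0 kt
Leg 5: heading 28.1°; drift +7.9° → track 36.0°, groundspeed 219.8 kt
Leg 6: heading 114.2°; drift -12.8° → track 101.4°, groundspeed 208.1 kt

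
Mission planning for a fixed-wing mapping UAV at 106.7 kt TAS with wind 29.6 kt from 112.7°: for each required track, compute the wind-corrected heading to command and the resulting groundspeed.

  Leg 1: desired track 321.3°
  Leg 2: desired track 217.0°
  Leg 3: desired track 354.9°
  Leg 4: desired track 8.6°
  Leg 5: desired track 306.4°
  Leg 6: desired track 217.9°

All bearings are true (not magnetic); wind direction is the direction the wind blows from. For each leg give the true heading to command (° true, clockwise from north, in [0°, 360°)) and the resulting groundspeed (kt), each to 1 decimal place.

Leg 1: heading=328.9°, groundspeed=131.7 kt
Leg 2: heading=201.4°, groundspeed=110.1 kt
Leg 3: heading=9.1°, groundspeed=117.2 kt
Leg 4: heading=24.2°, groundspeed=110.0 kt
Leg 5: heading=310.2°, groundspeed=135.2 kt
Leg 6: heading=202.4°, groundspeed=110.6 kt

Leg 1: desired track 321.3°; wind correction +7.6° → command heading 328.9°, groundspeed 131.7 kt
Leg 2: desired track 217.0°; wind correction -15.6° → command heading 201.4°, groundspeed 110.1 kt
Leg 3: desired track 354.9°; wind correction +14.2° → command heading 9.1°, groundspeed 117.2 kt
Leg 4: desired track 8.6°; wind correction +15.6° → command heading 24.2°, groundspeed 110.0 kt
Leg 5: desired track 306.4°; wind correction +3.8° → command heading 310.2°, groundspeed 135.2 kt
Leg 6: desired track 217.9°; wind correction -15.5° → command heading 202.4°, groundspeed 110.6 kt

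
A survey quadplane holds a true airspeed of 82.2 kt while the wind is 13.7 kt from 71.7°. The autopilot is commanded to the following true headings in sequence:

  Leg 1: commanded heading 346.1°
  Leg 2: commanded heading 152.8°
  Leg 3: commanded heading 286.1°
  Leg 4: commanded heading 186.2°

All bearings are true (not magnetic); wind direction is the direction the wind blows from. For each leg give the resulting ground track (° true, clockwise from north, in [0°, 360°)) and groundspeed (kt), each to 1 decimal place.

Leg 1: heading 346.1°; drift -9.6° → track 336.5°, groundspeed 82.3 kt
Leg 2: heading 152.8°; drift +9.6° → track 162.4°, groundspeed 81.2 kt
Leg 3: heading 286.1°; drift -4.7° → track 281.4°, groundspeed 93.8 kt
Leg 4: heading 186.2°; drift +8.1° → track 194.3°, groundspeed 88.8 kt

Leg 1: track=336.5°, groundspeed=82.3 kt
Leg 2: track=162.4°, groundspeed=81.2 kt
Leg 3: track=281.4°, groundspeed=93.8 kt
Leg 4: track=194.3°, groundspeed=88.8 kt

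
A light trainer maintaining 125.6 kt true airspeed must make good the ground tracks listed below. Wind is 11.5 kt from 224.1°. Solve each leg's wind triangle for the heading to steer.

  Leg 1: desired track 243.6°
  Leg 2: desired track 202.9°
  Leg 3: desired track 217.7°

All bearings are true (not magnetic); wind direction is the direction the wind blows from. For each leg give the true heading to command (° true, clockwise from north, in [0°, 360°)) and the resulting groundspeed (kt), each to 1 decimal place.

Leg 1: desired track 243.6°; wind correction -1.8° → command heading 241.8°, groundspeed 114.7 kt
Leg 2: desired track 202.9°; wind correction +1.9° → command heading 204.8°, groundspeed 114.8 kt
Leg 3: desired track 217.7°; wind correction +0.6° → command heading 218.3°, groundspeed 114.2 kt

Leg 1: heading=241.8°, groundspeed=114.7 kt
Leg 2: heading=204.8°, groundspeed=114.8 kt
Leg 3: heading=218.3°, groundspeed=114.2 kt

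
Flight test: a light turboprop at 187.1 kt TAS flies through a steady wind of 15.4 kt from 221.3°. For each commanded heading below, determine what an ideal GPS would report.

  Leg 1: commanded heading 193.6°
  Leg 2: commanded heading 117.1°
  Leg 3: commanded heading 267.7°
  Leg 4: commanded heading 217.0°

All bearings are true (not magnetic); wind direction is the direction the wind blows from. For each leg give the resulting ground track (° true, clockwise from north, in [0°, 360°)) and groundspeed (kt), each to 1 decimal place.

Leg 1: track=191.2°, groundspeed=173.6 kt
Leg 2: track=112.6°, groundspeed=191.5 kt
Leg 3: track=271.3°, groundspeed=176.8 kt
Leg 4: track=216.6°, groundspeed=171.7 kt

Leg 1: heading 193.6°; drift -2.4° → track 191.2°, groundspeed 173.6 kt
Leg 2: heading 117.1°; drift -4.5° → track 112.6°, groundspeed 191.5 kt
Leg 3: heading 267.7°; drift +3.6° → track 271.3°, groundspeed 176.8 kt
Leg 4: heading 217.0°; drift -0.4° → track 216.6°, groundspeed 171.7 kt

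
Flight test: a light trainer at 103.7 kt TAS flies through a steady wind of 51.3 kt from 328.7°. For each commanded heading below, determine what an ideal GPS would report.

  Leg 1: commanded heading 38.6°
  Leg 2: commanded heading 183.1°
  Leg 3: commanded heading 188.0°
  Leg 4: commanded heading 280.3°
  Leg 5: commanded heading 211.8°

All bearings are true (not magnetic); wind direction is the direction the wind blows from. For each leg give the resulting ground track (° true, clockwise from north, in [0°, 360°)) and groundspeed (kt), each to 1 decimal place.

Leg 1: heading 38.6°; drift +29.2° → track 67.8°, groundspeed 98.6 kt
Leg 2: heading 183.1°; drift -11.2° → track 171.9°, groundspeed 148.9 kt
Leg 3: heading 188.0°; drift -12.8° → track 175.2°, groundspeed 147.0 kt
Leg 4: heading 280.3°; drift -28.8° → track 251.5°, groundspeed 79.5 kt
Leg 5: heading 211.8°; drift -19.8° → track 192.0°, groundspeed 134.9 kt

Leg 1: track=67.8°, groundspeed=98.6 kt
Leg 2: track=171.9°, groundspeed=148.9 kt
Leg 3: track=175.2°, groundspeed=147.0 kt
Leg 4: track=251.5°, groundspeed=79.5 kt
Leg 5: track=192.0°, groundspeed=134.9 kt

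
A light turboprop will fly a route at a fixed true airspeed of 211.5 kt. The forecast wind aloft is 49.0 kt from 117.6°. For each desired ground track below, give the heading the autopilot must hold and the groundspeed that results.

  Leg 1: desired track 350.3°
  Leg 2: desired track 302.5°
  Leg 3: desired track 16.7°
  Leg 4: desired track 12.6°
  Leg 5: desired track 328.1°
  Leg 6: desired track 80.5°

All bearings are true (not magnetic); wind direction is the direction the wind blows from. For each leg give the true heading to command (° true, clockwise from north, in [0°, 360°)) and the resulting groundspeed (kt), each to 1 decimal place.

Leg 1: heading=0.9°, groundspeed=237.6 kt
Leg 2: heading=303.6°, groundspeed=260.3 kt
Leg 3: heading=29.8°, groundspeed=215.2 kt
Leg 4: heading=25.5°, groundspeed=218.8 kt
Leg 5: heading=334.9°, groundspeed=252.3 kt
Leg 6: heading=88.5°, groundspeed=170.3 kt

Leg 1: desired track 350.3°; wind correction +10.6° → command heading 0.9°, groundspeed 237.6 kt
Leg 2: desired track 302.5°; wind correction +1.1° → command heading 303.6°, groundspeed 260.3 kt
Leg 3: desired track 16.7°; wind correction +13.1° → command heading 29.8°, groundspeed 215.2 kt
Leg 4: desired track 12.6°; wind correction +12.9° → command heading 25.5°, groundspeed 218.8 kt
Leg 5: desired track 328.1°; wind correction +6.8° → command heading 334.9°, groundspeed 252.3 kt
Leg 6: desired track 80.5°; wind correction +8.0° → command heading 88.5°, groundspeed 170.3 kt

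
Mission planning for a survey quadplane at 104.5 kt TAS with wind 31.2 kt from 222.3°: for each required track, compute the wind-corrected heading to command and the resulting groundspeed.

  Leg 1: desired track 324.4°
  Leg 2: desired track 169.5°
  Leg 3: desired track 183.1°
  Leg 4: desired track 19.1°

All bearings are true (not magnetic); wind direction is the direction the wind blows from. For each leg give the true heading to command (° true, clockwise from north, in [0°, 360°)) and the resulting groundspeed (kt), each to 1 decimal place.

Leg 1: desired track 324.4°; wind correction -17.0° → command heading 307.4°, groundspeed 106.5 kt
Leg 2: desired track 169.5°; wind correction +13.8° → command heading 183.3°, groundspeed 82.6 kt
Leg 3: desired track 183.1°; wind correction +10.9° → command heading 194.0°, groundspeed 78.4 kt
Leg 4: desired track 19.1°; wind correction -6.8° → command heading 12.3°, groundspeed 132.5 kt

Leg 1: heading=307.4°, groundspeed=106.5 kt
Leg 2: heading=183.3°, groundspeed=82.6 kt
Leg 3: heading=194.0°, groundspeed=78.4 kt
Leg 4: heading=12.3°, groundspeed=132.5 kt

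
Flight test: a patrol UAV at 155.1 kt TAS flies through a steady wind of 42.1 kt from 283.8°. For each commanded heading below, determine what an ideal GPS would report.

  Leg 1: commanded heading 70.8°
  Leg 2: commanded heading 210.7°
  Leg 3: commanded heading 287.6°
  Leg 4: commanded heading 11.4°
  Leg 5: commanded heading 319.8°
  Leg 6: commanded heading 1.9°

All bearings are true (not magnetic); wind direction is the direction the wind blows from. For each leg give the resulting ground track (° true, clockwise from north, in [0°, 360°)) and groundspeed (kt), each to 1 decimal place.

Leg 1: heading 70.8°; drift +6.9° → track 77.7°, groundspeed 191.8 kt
Leg 2: heading 210.7°; drift -15.7° → track 195.0°, groundspeed 148.4 kt
Leg 3: heading 287.6°; drift +1.4° → track 289.0°, groundspeed 113.1 kt
Leg 4: heading 11.4°; drift +15.3° → track 26.7°, groundspeed 159.0 kt
Leg 5: heading 319.8°; drift +11.6° → track 331.4°, groundspeed 123.5 kt
Leg 6: heading 1.9°; drift +15.7° → track 17.6°, groundspeed 152.1 kt

Leg 1: track=77.7°, groundspeed=191.8 kt
Leg 2: track=195.0°, groundspeed=148.4 kt
Leg 3: track=289.0°, groundspeed=113.1 kt
Leg 4: track=26.7°, groundspeed=159.0 kt
Leg 5: track=331.4°, groundspeed=123.5 kt
Leg 6: track=17.6°, groundspeed=152.1 kt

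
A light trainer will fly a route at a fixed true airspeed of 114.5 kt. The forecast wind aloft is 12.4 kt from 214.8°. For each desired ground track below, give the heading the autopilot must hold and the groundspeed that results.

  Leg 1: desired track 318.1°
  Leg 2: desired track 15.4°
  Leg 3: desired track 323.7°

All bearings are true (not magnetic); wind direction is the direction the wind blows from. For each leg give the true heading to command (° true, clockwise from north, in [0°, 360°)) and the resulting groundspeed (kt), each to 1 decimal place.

Leg 1: desired track 318.1°; wind correction -6.0° → command heading 312.1°, groundspeed 116.7 kt
Leg 2: desired track 15.4°; wind correction -2.1° → command heading 13.3°, groundspeed 126.1 kt
Leg 3: desired track 323.7°; wind correction -5.9° → command heading 317.8°, groundspeed 117.9 kt

Leg 1: heading=312.1°, groundspeed=116.7 kt
Leg 2: heading=13.3°, groundspeed=126.1 kt
Leg 3: heading=317.8°, groundspeed=117.9 kt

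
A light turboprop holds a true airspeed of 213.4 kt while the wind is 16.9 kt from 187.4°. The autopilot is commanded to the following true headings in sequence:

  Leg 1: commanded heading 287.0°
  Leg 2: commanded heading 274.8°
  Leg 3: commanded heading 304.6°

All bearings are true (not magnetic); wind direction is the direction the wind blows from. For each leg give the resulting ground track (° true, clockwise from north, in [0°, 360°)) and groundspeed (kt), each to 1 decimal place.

Leg 1: track=291.4°, groundspeed=216.9 kt
Leg 2: track=279.3°, groundspeed=213.3 kt
Leg 3: track=308.5°, groundspeed=221.6 kt

Leg 1: heading 287.0°; drift +4.4° → track 291.4°, groundspeed 216.9 kt
Leg 2: heading 274.8°; drift +4.5° → track 279.3°, groundspeed 213.3 kt
Leg 3: heading 304.6°; drift +3.9° → track 308.5°, groundspeed 221.6 kt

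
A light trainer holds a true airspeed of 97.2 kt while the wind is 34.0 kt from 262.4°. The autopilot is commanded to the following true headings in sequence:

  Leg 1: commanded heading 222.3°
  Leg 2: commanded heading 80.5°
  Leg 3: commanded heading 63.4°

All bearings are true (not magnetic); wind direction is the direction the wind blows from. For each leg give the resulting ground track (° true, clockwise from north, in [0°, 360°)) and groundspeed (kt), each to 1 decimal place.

Leg 1: heading 222.3°; drift -17.1° → track 205.2°, groundspeed 74.5 kt
Leg 2: heading 80.5°; drift +0.5° → track 81.0°, groundspeed 131.2 kt
Leg 3: heading 63.4°; drift +4.9° → track 68.3°, groundspeed 129.8 kt

Leg 1: track=205.2°, groundspeed=74.5 kt
Leg 2: track=81.0°, groundspeed=131.2 kt
Leg 3: track=68.3°, groundspeed=129.8 kt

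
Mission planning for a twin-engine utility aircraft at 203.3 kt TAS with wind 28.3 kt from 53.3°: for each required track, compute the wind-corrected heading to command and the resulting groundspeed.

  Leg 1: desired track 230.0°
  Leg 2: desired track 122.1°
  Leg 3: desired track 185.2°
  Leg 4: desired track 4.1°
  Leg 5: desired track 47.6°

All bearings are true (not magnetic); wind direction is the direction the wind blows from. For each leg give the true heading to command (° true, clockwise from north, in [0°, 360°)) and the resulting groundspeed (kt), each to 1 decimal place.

Leg 1: heading=229.5°, groundspeed=231.5 kt
Leg 2: heading=114.6°, groundspeed=191.3 kt
Leg 3: heading=179.3°, groundspeed=221.1 kt
Leg 4: heading=10.1°, groundspeed=183.7 kt
Leg 5: heading=48.4°, groundspeed=175.1 kt

Leg 1: desired track 230.0°; wind correction -0.5° → command heading 229.5°, groundspeed 231.5 kt
Leg 2: desired track 122.1°; wind correction -7.5° → command heading 114.6°, groundspeed 191.3 kt
Leg 3: desired track 185.2°; wind correction -5.9° → command heading 179.3°, groundspeed 221.1 kt
Leg 4: desired track 4.1°; wind correction +6.0° → command heading 10.1°, groundspeed 183.7 kt
Leg 5: desired track 47.6°; wind correction +0.8° → command heading 48.4°, groundspeed 175.1 kt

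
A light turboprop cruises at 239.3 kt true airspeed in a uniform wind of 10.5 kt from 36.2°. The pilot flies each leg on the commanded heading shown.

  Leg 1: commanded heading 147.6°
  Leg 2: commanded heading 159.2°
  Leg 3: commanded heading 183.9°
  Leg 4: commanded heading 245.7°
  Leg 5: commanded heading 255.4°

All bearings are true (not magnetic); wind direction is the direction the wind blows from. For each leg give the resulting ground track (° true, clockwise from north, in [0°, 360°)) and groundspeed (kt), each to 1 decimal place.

Leg 1: heading 147.6°; drift +2.3° → track 149.9°, groundspeed 243.3 kt
Leg 2: heading 159.2°; drift +2.1° → track 161.3°, groundspeed 245.2 kt
Leg 3: heading 183.9°; drift +1.3° → track 185.2°, groundspeed 248.2 kt
Leg 4: heading 245.7°; drift -1.2° → track 244.5°, groundspeed 248.5 kt
Leg 5: heading 255.4°; drift -1.5° → track 253.9°, groundspeed 247.5 kt

Leg 1: track=149.9°, groundspeed=243.3 kt
Leg 2: track=161.3°, groundspeed=245.2 kt
Leg 3: track=185.2°, groundspeed=248.2 kt
Leg 4: track=244.5°, groundspeed=248.5 kt
Leg 5: track=253.9°, groundspeed=247.5 kt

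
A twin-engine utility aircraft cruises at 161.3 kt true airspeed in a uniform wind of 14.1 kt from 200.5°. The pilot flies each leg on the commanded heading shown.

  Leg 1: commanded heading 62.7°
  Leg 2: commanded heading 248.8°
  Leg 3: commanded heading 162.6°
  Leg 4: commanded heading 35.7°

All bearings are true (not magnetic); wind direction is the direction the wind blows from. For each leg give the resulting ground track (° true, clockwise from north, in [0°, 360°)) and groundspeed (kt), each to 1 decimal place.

Leg 1: heading 62.7°; drift -3.2° → track 59.5°, groundspeed 172.0 kt
Leg 2: heading 248.8°; drift +4.0° → track 252.8°, groundspeed 152.3 kt
Leg 3: heading 162.6°; drift -3.3° → track 159.3°, groundspeed 150.4 kt
Leg 4: heading 35.7°; drift -1.2° → track 34.5°, groundspeed 174.9 kt

Leg 1: track=59.5°, groundspeed=172.0 kt
Leg 2: track=252.8°, groundspeed=152.3 kt
Leg 3: track=159.3°, groundspeed=150.4 kt
Leg 4: track=34.5°, groundspeed=174.9 kt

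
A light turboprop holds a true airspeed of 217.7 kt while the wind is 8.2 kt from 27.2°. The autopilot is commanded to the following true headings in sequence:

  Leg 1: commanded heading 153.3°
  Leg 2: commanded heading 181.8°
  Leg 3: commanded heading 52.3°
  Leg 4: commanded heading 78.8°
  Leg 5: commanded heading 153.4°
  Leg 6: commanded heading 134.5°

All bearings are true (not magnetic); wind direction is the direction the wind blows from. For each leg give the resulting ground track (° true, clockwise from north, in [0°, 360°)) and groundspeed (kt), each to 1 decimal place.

Leg 1: heading 153.3°; drift +1.7° → track 155.0°, groundspeed 222.6 kt
Leg 2: heading 181.8°; drift +0.9° → track 182.7°, groundspeed 225.1 kt
Leg 3: heading 52.3°; drift +0.9° → track 53.2°, groundspeed 210.3 kt
Leg 4: heading 78.8°; drift +1.7° → track 80.5°, groundspeed 212.7 kt
Leg 5: heading 153.4°; drift +1.7° → track 155.1°, groundspeed 222.6 kt
Leg 6: heading 134.5°; drift +2.0° → track 136.5°, groundspeed 220.3 kt

Leg 1: track=155.0°, groundspeed=222.6 kt
Leg 2: track=182.7°, groundspeed=225.1 kt
Leg 3: track=53.2°, groundspeed=210.3 kt
Leg 4: track=80.5°, groundspeed=212.7 kt
Leg 5: track=155.1°, groundspeed=222.6 kt
Leg 6: track=136.5°, groundspeed=220.3 kt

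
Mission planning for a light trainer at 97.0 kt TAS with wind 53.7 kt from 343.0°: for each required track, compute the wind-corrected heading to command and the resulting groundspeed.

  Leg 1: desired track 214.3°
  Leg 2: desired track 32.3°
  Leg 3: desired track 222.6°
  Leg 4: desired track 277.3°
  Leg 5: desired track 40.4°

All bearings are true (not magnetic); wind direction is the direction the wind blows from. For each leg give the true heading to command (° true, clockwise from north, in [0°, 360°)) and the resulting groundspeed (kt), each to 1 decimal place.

Leg 1: desired track 214.3°; wind correction +25.6° → command heading 239.9°, groundspeed 121.1 kt
Leg 2: desired track 32.3°; wind correction -24.8° → command heading 7.5°, groundspeed 53.0 kt
Leg 3: desired track 222.6°; wind correction +28.5° → command heading 251.1°, groundspeed 112.4 kt
Leg 4: desired track 277.3°; wind correction +30.3° → command heading 307.6°, groundspeed 61.6 kt
Leg 5: desired track 40.4°; wind correction -27.8° → command heading 12.6°, groundspeed 56.9 kt

Leg 1: heading=239.9°, groundspeed=121.1 kt
Leg 2: heading=7.5°, groundspeed=53.0 kt
Leg 3: heading=251.1°, groundspeed=112.4 kt
Leg 4: heading=307.6°, groundspeed=61.6 kt
Leg 5: heading=12.6°, groundspeed=56.9 kt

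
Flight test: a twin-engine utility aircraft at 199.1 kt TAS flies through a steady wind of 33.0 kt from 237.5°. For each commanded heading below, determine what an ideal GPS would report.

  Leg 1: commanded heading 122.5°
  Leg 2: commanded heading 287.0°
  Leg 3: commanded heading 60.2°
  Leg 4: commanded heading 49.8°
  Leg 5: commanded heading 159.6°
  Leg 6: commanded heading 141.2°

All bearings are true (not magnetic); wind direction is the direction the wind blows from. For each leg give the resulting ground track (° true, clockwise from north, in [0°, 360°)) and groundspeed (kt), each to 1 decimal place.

Leg 1: track=114.5°, groundspeed=215.1 kt
Leg 2: track=295.0°, groundspeed=179.4 kt
Leg 3: track=59.8°, groundspeed=232.1 kt
Leg 4: track=50.9°, groundspeed=231.8 kt
Leg 5: track=150.1°, groundspeed=194.9 kt
Leg 6: track=132.0°, groundspeed=205.4 kt

Leg 1: heading 122.5°; drift -8.0° → track 114.5°, groundspeed 215.1 kt
Leg 2: heading 287.0°; drift +8.0° → track 295.0°, groundspeed 179.4 kt
Leg 3: heading 60.2°; drift -0.4° → track 59.8°, groundspeed 232.1 kt
Leg 4: heading 49.8°; drift +1.1° → track 50.9°, groundspeed 231.8 kt
Leg 5: heading 159.6°; drift -9.5° → track 150.1°, groundspeed 194.9 kt
Leg 6: heading 141.2°; drift -9.2° → track 132.0°, groundspeed 205.4 kt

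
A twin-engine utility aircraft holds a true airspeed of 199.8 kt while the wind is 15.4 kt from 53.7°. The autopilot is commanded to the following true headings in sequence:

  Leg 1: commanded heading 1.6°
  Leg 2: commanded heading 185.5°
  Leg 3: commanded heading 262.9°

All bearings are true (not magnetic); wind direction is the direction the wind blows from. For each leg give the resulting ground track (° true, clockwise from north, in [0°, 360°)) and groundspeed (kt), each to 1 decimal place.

Leg 1: track=357.9°, groundspeed=190.7 kt
Leg 2: track=188.6°, groundspeed=210.4 kt
Leg 3: track=260.9°, groundspeed=213.4 kt

Leg 1: heading 1.6°; drift -3.7° → track 357.9°, groundspeed 190.7 kt
Leg 2: heading 185.5°; drift +3.1° → track 188.6°, groundspeed 210.4 kt
Leg 3: heading 262.9°; drift -2.0° → track 260.9°, groundspeed 213.4 kt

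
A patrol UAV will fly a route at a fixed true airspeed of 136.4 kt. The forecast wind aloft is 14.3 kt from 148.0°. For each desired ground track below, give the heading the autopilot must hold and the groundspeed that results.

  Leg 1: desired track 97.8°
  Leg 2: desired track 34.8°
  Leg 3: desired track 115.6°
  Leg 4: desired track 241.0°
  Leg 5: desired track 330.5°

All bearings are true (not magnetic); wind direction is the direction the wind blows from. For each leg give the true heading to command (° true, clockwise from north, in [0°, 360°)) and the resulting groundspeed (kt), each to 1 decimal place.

Leg 1: desired track 97.8°; wind correction +4.6° → command heading 102.4°, groundspeed 126.8 kt
Leg 2: desired track 34.8°; wind correction +5.5° → command heading 40.3°, groundspeed 141.4 kt
Leg 3: desired track 115.6°; wind correction +3.2° → command heading 118.8°, groundspeed 124.1 kt
Leg 4: desired track 241.0°; wind correction -6.0° → command heading 235.0°, groundspeed 136.4 kt
Leg 5: desired track 330.5°; wind correction +0.3° → command heading 330.8°, groundspeed 150.7 kt

Leg 1: heading=102.4°, groundspeed=126.8 kt
Leg 2: heading=40.3°, groundspeed=141.4 kt
Leg 3: heading=118.8°, groundspeed=124.1 kt
Leg 4: heading=235.0°, groundspeed=136.4 kt
Leg 5: heading=330.8°, groundspeed=150.7 kt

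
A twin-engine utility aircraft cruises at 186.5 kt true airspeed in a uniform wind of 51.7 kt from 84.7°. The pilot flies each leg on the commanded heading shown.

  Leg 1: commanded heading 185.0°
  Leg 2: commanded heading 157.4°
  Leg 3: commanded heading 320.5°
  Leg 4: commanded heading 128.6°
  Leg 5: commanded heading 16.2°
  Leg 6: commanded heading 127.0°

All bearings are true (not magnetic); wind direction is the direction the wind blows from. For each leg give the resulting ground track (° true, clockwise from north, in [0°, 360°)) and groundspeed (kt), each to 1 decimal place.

Leg 1: heading 185.0°; drift +14.6° → track 199.6°, groundspeed 202.2 kt
Leg 2: heading 157.4°; drift +16.1° → track 173.5°, groundspeed 178.1 kt
Leg 3: heading 320.5°; drift -11.2° → track 309.3°, groundspeed 219.8 kt
Leg 4: heading 128.6°; drift +13.5° → track 142.1°, groundspeed 153.5 kt
Leg 5: heading 16.2°; drift -16.0° → track 0.2°, groundspeed 174.3 kt
Leg 6: heading 127.0°; drift +13.2° → track 140.2°, groundspeed 152.3 kt

Leg 1: track=199.6°, groundspeed=202.2 kt
Leg 2: track=173.5°, groundspeed=178.1 kt
Leg 3: track=309.3°, groundspeed=219.8 kt
Leg 4: track=142.1°, groundspeed=153.5 kt
Leg 5: track=0.2°, groundspeed=174.3 kt
Leg 6: track=140.2°, groundspeed=152.3 kt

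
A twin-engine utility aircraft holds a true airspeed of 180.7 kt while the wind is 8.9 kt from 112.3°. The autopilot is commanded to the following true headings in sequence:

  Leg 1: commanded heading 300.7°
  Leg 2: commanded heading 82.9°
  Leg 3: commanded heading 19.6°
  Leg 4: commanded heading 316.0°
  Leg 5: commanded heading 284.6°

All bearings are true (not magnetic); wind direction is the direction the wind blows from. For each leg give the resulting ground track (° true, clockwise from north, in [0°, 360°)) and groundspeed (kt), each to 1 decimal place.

Leg 1: track=300.3°, groundspeed=189.5 kt
Leg 2: track=81.5°, groundspeed=173.0 kt
Leg 3: track=16.8°, groundspeed=181.3 kt
Leg 4: track=314.9°, groundspeed=188.9 kt
Leg 5: track=285.0°, groundspeed=189.5 kt

Leg 1: heading 300.7°; drift -0.4° → track 300.3°, groundspeed 189.5 kt
Leg 2: heading 82.9°; drift -1.4° → track 81.5°, groundspeed 173.0 kt
Leg 3: heading 19.6°; drift -2.8° → track 16.8°, groundspeed 181.3 kt
Leg 4: heading 316.0°; drift -1.1° → track 314.9°, groundspeed 188.9 kt
Leg 5: heading 284.6°; drift +0.4° → track 285.0°, groundspeed 189.5 kt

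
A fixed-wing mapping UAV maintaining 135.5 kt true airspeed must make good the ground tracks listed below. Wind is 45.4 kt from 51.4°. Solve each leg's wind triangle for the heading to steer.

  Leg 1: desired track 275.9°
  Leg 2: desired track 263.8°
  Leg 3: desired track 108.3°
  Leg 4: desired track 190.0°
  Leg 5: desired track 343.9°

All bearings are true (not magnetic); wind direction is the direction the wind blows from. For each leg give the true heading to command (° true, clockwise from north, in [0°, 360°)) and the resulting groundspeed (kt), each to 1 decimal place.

Leg 1: heading=289.5°, groundspeed=164.1 kt
Leg 2: heading=274.1°, groundspeed=171.6 kt
Leg 3: heading=92.0°, groundspeed=105.3 kt
Leg 4: heading=177.2°, groundspeed=166.2 kt
Leg 5: heading=1.9°, groundspeed=111.5 kt

Leg 1: desired track 275.9°; wind correction +13.6° → command heading 289.5°, groundspeed 164.1 kt
Leg 2: desired track 263.8°; wind correction +10.3° → command heading 274.1°, groundspeed 171.6 kt
Leg 3: desired track 108.3°; wind correction -16.3° → command heading 92.0°, groundspeed 105.3 kt
Leg 4: desired track 190.0°; wind correction -12.8° → command heading 177.2°, groundspeed 166.2 kt
Leg 5: desired track 343.9°; wind correction +18.0° → command heading 1.9°, groundspeed 111.5 kt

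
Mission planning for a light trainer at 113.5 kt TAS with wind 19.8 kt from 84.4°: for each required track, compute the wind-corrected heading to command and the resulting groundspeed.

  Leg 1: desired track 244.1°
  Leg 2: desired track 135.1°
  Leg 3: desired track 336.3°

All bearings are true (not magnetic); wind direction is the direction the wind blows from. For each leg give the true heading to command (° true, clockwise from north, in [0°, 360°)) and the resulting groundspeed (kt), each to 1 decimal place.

Leg 1: desired track 244.1°; wind correction -3.5° → command heading 240.6°, groundspeed 131.9 kt
Leg 2: desired track 135.1°; wind correction -7.8° → command heading 127.3°, groundspeed 99.9 kt
Leg 3: desired track 336.3°; wind correction +9.5° → command heading 345.8°, groundspeed 118.1 kt

Leg 1: heading=240.6°, groundspeed=131.9 kt
Leg 2: heading=127.3°, groundspeed=99.9 kt
Leg 3: heading=345.8°, groundspeed=118.1 kt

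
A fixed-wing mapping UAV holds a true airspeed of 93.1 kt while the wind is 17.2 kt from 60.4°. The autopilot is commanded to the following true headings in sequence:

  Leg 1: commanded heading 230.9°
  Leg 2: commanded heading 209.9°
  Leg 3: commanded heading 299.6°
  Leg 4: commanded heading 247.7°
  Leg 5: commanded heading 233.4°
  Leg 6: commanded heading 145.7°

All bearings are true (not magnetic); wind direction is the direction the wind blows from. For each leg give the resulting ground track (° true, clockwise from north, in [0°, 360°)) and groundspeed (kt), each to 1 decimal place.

Leg 1: heading 230.9°; drift +1.5° → track 232.4°, groundspeed 110.1 kt
Leg 2: heading 209.9°; drift +4.6° → track 214.5°, groundspeed 108.3 kt
Leg 3: heading 299.6°; drift -8.2° → track 291.4°, groundspeed 103.0 kt
Leg 4: heading 247.7°; drift -1.1° → track 246.6°, groundspeed 110.2 kt
Leg 5: heading 233.4°; drift +1.1° → track 234.5°, groundspeed 110.2 kt
Leg 6: heading 145.7°; drift +10.6° → track 156.3°, groundspeed 93.3 kt

Leg 1: track=232.4°, groundspeed=110.1 kt
Leg 2: track=214.5°, groundspeed=108.3 kt
Leg 3: track=291.4°, groundspeed=103.0 kt
Leg 4: track=246.6°, groundspeed=110.2 kt
Leg 5: track=234.5°, groundspeed=110.2 kt
Leg 6: track=156.3°, groundspeed=93.3 kt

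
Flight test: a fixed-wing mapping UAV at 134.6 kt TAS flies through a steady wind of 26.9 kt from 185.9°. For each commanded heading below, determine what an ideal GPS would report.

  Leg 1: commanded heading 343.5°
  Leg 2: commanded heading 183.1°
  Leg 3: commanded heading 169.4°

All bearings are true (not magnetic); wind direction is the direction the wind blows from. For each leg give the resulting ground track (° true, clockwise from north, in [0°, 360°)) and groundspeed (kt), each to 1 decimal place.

Leg 1: heading 343.5°; drift +3.7° → track 347.2°, groundspeed 159.8 kt
Leg 2: heading 183.1°; drift -0.7° → track 182.4°, groundspeed 107.7 kt
Leg 3: heading 169.4°; drift -4.0° → track 165.4°, groundspeed 109.1 kt

Leg 1: track=347.2°, groundspeed=159.8 kt
Leg 2: track=182.4°, groundspeed=107.7 kt
Leg 3: track=165.4°, groundspeed=109.1 kt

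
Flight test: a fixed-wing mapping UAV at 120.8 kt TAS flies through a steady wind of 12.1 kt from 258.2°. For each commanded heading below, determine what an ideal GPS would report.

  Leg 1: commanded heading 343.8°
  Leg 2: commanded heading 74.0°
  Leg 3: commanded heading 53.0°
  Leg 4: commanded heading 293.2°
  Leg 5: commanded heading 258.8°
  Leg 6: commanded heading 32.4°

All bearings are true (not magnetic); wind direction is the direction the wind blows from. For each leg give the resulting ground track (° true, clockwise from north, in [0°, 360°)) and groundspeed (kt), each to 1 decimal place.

Leg 1: track=349.5°, groundspeed=120.5 kt
Leg 2: track=74.4°, groundspeed=132.9 kt
Leg 3: track=55.2°, groundspeed=131.8 kt
Leg 4: track=296.8°, groundspeed=111.1 kt
Leg 5: track=258.9°, groundspeed=108.7 kt
Leg 6: track=36.2°, groundspeed=129.5 kt

Leg 1: heading 343.8°; drift +5.7° → track 349.5°, groundspeed 120.5 kt
Leg 2: heading 74.0°; drift +0.4° → track 74.4°, groundspeed 132.9 kt
Leg 3: heading 53.0°; drift +2.2° → track 55.2°, groundspeed 131.8 kt
Leg 4: heading 293.2°; drift +3.6° → track 296.8°, groundspeed 111.1 kt
Leg 5: heading 258.8°; drift +0.1° → track 258.9°, groundspeed 108.7 kt
Leg 6: heading 32.4°; drift +3.8° → track 36.2°, groundspeed 129.5 kt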